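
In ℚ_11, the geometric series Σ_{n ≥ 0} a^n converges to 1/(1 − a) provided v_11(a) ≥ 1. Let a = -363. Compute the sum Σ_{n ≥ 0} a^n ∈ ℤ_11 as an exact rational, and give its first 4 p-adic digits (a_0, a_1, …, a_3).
Σ a^n = 1/(1 − a) = 1/364;  first 4 digits = (1, 0, 8, 10)

v_11(a) = 2 ≥ 1, so the series converges in ℤ_11 to 1/(1 − a) = 1/(1 − (-363)) = 1/364. Expand this rational in ℤ_11: compute digits iteratively via d_i = x_i mod 11, x_{i+1} = (x_i − d_i)/11. The first 4 digits are (1, 0, 8, 10).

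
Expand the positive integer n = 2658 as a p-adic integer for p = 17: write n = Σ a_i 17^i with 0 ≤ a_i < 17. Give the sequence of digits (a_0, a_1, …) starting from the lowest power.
(a_0, a_1, …) = (6, 3, 9)

Repeated division by 17 gives the digits low-to-high: 2658 = 6 + 3·17^1 + 9·17^2. Digit sequence: (6, 3, 9).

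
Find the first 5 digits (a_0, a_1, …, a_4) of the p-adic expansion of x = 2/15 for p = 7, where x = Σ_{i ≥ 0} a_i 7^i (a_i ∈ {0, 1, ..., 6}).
(a_0, …, a_4) = (2, 3, 0, 6, 1)

v_7(2/15) = 0 (numerator and denominator both coprime to 7), so x ∈ ℤ_7^×. Compute digits iteratively via a_i = x_i mod 7, x_{i+1} = (x_i − a_i)/7, with x_0 = x:
  x_0 = 2/15;  a_0 = 2;  x_1 = (x_0 − 2)/7 = -4/15
  x_1 = -4/15;  a_1 = 3;  x_2 = (x_1 − 3)/7 = -7/15
  x_2 = -7/15;  a_2 = 0;  x_3 = (x_2 − 0)/7 = -1/15
  x_3 = -1/15;  a_3 = 6;  x_4 = (x_3 − 6)/7 = -13/15
  x_4 = -13/15;  a_4 = 1;  x_5 = (x_4 − 1)/7 = -4/15
Digits: (2, 3, 0, 6, 1).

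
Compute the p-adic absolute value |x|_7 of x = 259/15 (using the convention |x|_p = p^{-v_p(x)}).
|259/15|_7 = 1/7

Step 1 — compute v_7(x) by factoring powers of 7 out of the numerator and denominator: v_7(259/15) = 1. Step 2 — apply |x|_p = p^{-v_p(x)} = 7^{-1} = 1/7.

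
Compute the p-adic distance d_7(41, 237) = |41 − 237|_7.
d_7(41, 237) = 1/49

Step 1 — x − y = 41 − 237 = -196. Step 2 — v_7(-196) = 2 (factor: -196 = −(7^2 · 4); the sign does not affect v_p). Step 3 — |x − y|_7 = 7^{-2} = 1/49.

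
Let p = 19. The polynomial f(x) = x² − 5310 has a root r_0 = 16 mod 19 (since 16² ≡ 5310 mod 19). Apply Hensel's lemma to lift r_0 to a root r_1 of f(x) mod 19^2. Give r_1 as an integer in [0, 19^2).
r_1 = 16 (mod 361)

Hensel's recurrence: r_{i+1} = r_i − f(r_i)·(f′(r_i))^{-1} mod 19^{i+2}, with f′(x) = 2x. Iterate:
  r_0 = 16 (mod 19)
  r_1 = 16 (mod 361)
Final: r_1 = 16, and one checks f(r_1) ≡ 0 mod 19^2.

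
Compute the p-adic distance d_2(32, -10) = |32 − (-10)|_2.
d_2(32, -10) = 1/2

Step 1 — x − y = 32 − (-10) = 42. Step 2 — v_2(42) = 1 (factor: 42 = (2^1 · 21); the sign does not affect v_p). Step 3 — |x − y|_2 = 2^{-1} = 1/2.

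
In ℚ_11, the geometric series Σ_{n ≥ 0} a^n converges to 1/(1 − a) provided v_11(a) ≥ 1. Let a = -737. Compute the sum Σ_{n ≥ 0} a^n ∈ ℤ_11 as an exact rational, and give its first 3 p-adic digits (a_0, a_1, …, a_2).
Σ a^n = 1/(1 − a) = 1/738;  first 3 digits = (1, 10, 5)

v_11(a) = 1 ≥ 1, so the series converges in ℤ_11 to 1/(1 − a) = 1/(1 − (-737)) = 1/738. Expand this rational in ℤ_11: compute digits iteratively via d_i = x_i mod 11, x_{i+1} = (x_i − d_i)/11. The first 3 digits are (1, 10, 5).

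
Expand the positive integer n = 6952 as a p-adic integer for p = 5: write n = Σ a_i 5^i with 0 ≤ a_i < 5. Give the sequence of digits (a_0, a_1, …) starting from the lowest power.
(a_0, a_1, …) = (2, 0, 3, 0, 1, 2)

Repeated division by 5 gives the digits low-to-high: 6952 = 2 + 3·5^2 + 1·5^4 + 2·5^5. Digit sequence: (2, 0, 3, 0, 1, 2).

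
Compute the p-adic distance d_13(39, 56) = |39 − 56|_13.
d_13(39, 56) = 1

Step 1 — x − y = 39 − 56 = -17. Step 2 — v_13(-17) = 0 (factor: -17 = −(13^0 · 17); the sign does not affect v_p). Step 3 — |x − y|_13 = 13^{0} = 1.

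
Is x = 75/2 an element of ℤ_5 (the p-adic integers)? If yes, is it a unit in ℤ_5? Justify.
x ∈ ℤ_5 but not a unit; v_5(x) = 2 > 0

ℤ_5 = {x ∈ ℚ_5 : v_5(x) ≥ 0} and ℤ_5^× = {x ∈ ℤ_5 : v_5(x) = 0}. Here v_5(75/2) = v_5(num) − v_5(den) = 2; compare against these criteria.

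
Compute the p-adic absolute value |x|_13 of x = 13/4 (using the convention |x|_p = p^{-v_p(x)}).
|13/4|_13 = 1/13

Step 1 — compute v_13(x) by factoring powers of 13 out of the numerator and denominator: v_13(13/4) = 1. Step 2 — apply |x|_p = p^{-v_p(x)} = 13^{-1} = 1/13.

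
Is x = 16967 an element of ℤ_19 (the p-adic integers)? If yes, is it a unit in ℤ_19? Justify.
x ∈ ℤ_19 but not a unit; v_19(x) = 2 > 0

ℤ_19 = {x ∈ ℚ_19 : v_19(x) ≥ 0} and ℤ_19^× = {x ∈ ℤ_19 : v_19(x) = 0}. Here v_19(16967) = v_19(num) − v_19(den) = 2; compare against these criteria.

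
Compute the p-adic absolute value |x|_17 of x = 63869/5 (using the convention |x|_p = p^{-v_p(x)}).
|63869/5|_17 = 1/4913

Step 1 — compute v_17(x) by factoring powers of 17 out of the numerator and denominator: v_17(63869/5) = 3. Step 2 — apply |x|_p = p^{-v_p(x)} = 17^{-3} = 1/4913.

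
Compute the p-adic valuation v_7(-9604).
v_7(-9604) = 4

v_7(n) is the largest exponent k such that 7^k divides n. Factor out: -9604 = -7^4 · 4. (Sign doesn't affect v_p.) So v_7(-9604) = 4.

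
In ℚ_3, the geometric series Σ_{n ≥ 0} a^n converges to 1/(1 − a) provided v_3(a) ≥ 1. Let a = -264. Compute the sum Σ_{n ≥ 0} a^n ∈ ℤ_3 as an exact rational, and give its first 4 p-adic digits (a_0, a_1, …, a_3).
Σ a^n = 1/(1 − a) = 1/265;  first 4 digits = (1, 2, 1, 2)

v_3(a) = 1 ≥ 1, so the series converges in ℤ_3 to 1/(1 − a) = 1/(1 − (-264)) = 1/265. Expand this rational in ℤ_3: compute digits iteratively via d_i = x_i mod 3, x_{i+1} = (x_i − d_i)/3. The first 4 digits are (1, 2, 1, 2).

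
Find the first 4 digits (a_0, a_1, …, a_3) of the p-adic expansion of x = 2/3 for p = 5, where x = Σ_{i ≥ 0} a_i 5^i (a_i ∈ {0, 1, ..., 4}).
(a_0, …, a_3) = (4, 1, 3, 1)

v_5(2/3) = 0 (numerator and denominator both coprime to 5), so x ∈ ℤ_5^×. Compute digits iteratively via a_i = x_i mod 5, x_{i+1} = (x_i − a_i)/5, with x_0 = x:
  x_0 = 2/3;  a_0 = 4;  x_1 = (x_0 − 4)/5 = -2/3
  x_1 = -2/3;  a_1 = 1;  x_2 = (x_1 − 1)/5 = -1/3
  x_2 = -1/3;  a_2 = 3;  x_3 = (x_2 − 3)/5 = -2/3
  x_3 = -2/3;  a_3 = 1;  x_4 = (x_3 − 1)/5 = -1/3
Digits: (4, 1, 3, 1).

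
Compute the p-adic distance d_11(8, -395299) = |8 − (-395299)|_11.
d_11(8, -395299) = 1/14641

Step 1 — x − y = 8 − (-395299) = 395307. Step 2 — v_11(395307) = 4 (factor: 395307 = (11^4 · 27); the sign does not affect v_p). Step 3 — |x − y|_11 = 11^{-4} = 1/14641.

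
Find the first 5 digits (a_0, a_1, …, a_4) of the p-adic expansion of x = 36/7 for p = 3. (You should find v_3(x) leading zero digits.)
(a_0, …, a_4) = (0, 0, 1, 2, 1)

v_3(36/7) = 2, so a_0 = ... = a_1 = 0. Factor out: x = 3^2 · u with u = 4/7 a unit in ℤ_3. Expand u iteratively via a_{v+i} = u_i mod 3, u_{i+1} = (u_i − a_{v+i})/3:
  u_0 = 4/7;  a_2 = 1;  u_1 = (u_0 − 1)/3 = -1/7
  u_1 = -1/7;  a_3 = 2;  u_2 = (u_1 − 2)/3 = -5/7
  u_2 = -5/7;  a_4 = 1;  u_3 = (u_2 − 1)/3 = -4/7
Digits: (0, 0, 1, 2, 1).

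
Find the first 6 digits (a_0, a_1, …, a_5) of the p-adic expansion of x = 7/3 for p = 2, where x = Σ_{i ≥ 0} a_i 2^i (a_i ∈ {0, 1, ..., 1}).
(a_0, …, a_5) = (1, 0, 1, 1, 0, 1)

v_2(7/3) = 0 (numerator and denominator both coprime to 2), so x ∈ ℤ_2^×. Compute digits iteratively via a_i = x_i mod 2, x_{i+1} = (x_i − a_i)/2, with x_0 = x:
  x_0 = 7/3;  a_0 = 1;  x_1 = (x_0 − 1)/2 = 2/3
  x_1 = 2/3;  a_1 = 0;  x_2 = (x_1 − 0)/2 = 1/3
  x_2 = 1/3;  a_2 = 1;  x_3 = (x_2 − 1)/2 = -1/3
  x_3 = -1/3;  a_3 = 1;  x_4 = (x_3 − 1)/2 = -2/3
  x_4 = -2/3;  a_4 = 0;  x_5 = (x_4 − 0)/2 = -1/3
  x_5 = -1/3;  a_5 = 1;  x_6 = (x_5 − 1)/2 = -2/3
Digits: (1, 0, 1, 1, 0, 1).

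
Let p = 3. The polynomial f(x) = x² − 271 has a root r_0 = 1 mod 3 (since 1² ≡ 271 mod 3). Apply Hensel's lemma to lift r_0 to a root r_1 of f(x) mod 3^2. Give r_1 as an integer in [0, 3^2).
r_1 = 1 (mod 9)

Hensel's recurrence: r_{i+1} = r_i − f(r_i)·(f′(r_i))^{-1} mod 3^{i+2}, with f′(x) = 2x. Iterate:
  r_0 = 1 (mod 3)
  r_1 = 1 (mod 9)
Final: r_1 = 1, and one checks f(r_1) ≡ 0 mod 3^2.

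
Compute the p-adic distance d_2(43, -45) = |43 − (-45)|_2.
d_2(43, -45) = 1/8

Step 1 — x − y = 43 − (-45) = 88. Step 2 — v_2(88) = 3 (factor: 88 = (2^3 · 11); the sign does not affect v_p). Step 3 — |x − y|_2 = 2^{-3} = 1/8.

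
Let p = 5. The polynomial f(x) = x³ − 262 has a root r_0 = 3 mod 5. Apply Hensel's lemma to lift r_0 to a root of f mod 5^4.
r_3 = 508 (mod 625)

Hensel: r_{i+1} = r_i − f(r_i)/f′(r_i) mod 5^{i+2}, where f′(x) = 3x². Iterate:
  r_0 = 3 (mod 5)
  r_1 = 8 (mod 25)
  r_2 = 8 (mod 125)
  r_3 = 508 (mod 625)
Final: r = 508 with f(r) ≡ 0 mod 5^4.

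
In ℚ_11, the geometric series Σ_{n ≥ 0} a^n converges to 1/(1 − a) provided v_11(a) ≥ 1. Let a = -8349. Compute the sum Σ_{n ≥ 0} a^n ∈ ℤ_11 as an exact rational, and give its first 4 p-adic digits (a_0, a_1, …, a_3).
Σ a^n = 1/(1 − a) = 1/8350;  first 4 digits = (1, 0, 8, 4)

v_11(a) = 2 ≥ 1, so the series converges in ℤ_11 to 1/(1 − a) = 1/(1 − (-8349)) = 1/8350. Expand this rational in ℤ_11: compute digits iteratively via d_i = x_i mod 11, x_{i+1} = (x_i − d_i)/11. The first 4 digits are (1, 0, 8, 4).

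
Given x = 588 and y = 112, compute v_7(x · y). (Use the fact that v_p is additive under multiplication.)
v_7(65856) = 3

v_p(x) = 2 (factor: 588 = 7^2 · 12); v_p(y) = 1 (factor: 112 = 7^1 · 16). Additivity: v_p(xy) = v_p(x) + v_p(y) = 2 + 1 = 3. (Direct check: xy = 65856 = 7^3 · (192).)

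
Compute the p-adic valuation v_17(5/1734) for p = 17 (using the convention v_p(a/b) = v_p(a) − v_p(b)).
v_17(5/1734) = -2

Factor powers of 17 from the numerator and denominator of the reduced fraction: 5 = 17^0 · 5 and 1734 = 17^2 · 6. Apply v_p(a/b) = v_p(a) − v_p(b): v_17(5/1734) = 0 − 2 = -2.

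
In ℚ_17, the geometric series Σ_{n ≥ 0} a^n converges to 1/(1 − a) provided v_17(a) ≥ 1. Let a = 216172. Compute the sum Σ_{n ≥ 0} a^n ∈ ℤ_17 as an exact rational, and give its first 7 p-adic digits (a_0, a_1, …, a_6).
Σ a^n = 1/(1 − a) = -1/216171;  first 7 digits = (1, 0, 0, 10, 2, 0, 15)

v_17(a) = 3 ≥ 1, so the series converges in ℤ_17 to 1/(1 − a) = 1/(1 − 216172) = -1/216171. Expand this rational in ℤ_17: compute digits iteratively via d_i = x_i mod 17, x_{i+1} = (x_i − d_i)/17. The first 7 digits are (1, 0, 0, 10, 2, 0, 15).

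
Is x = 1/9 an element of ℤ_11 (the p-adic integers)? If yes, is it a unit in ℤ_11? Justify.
x ∈ ℤ_11^× (unit); v_11(x) = 0

ℤ_11 = {x ∈ ℚ_11 : v_11(x) ≥ 0} and ℤ_11^× = {x ∈ ℤ_11 : v_11(x) = 0}. Here v_11(1/9) = v_11(num) − v_11(den) = 0; compare against these criteria.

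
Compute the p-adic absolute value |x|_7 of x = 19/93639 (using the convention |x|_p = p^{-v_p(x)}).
|19/93639|_7 = 2401

Step 1 — compute v_7(x) by factoring powers of 7 out of the numerator and denominator: v_7(19/93639) = -4. Step 2 — apply |x|_p = p^{-v_p(x)} = 7^{4} = 2401.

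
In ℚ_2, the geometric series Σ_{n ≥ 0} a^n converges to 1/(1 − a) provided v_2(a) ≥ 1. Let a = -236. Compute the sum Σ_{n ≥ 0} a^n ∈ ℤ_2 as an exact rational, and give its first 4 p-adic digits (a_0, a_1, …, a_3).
Σ a^n = 1/(1 − a) = 1/237;  first 4 digits = (1, 0, 1, 0)

v_2(a) = 2 ≥ 1, so the series converges in ℤ_2 to 1/(1 − a) = 1/(1 − (-236)) = 1/237. Expand this rational in ℤ_2: compute digits iteratively via d_i = x_i mod 2, x_{i+1} = (x_i − d_i)/2. The first 4 digits are (1, 0, 1, 0).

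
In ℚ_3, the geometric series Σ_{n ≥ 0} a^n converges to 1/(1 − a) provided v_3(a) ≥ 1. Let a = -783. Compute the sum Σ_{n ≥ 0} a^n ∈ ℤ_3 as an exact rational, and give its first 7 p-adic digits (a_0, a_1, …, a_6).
Σ a^n = 1/(1 − a) = 1/784;  first 7 digits = (1, 0, 0, 1, 2, 2, 2)

v_3(a) = 3 ≥ 1, so the series converges in ℤ_3 to 1/(1 − a) = 1/(1 − (-783)) = 1/784. Expand this rational in ℤ_3: compute digits iteratively via d_i = x_i mod 3, x_{i+1} = (x_i − d_i)/3. The first 7 digits are (1, 0, 0, 1, 2, 2, 2).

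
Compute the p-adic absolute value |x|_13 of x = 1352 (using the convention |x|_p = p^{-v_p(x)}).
|1352|_13 = 1/169

Step 1 — compute v_13(x) by factoring powers of 13 out of the numerator and denominator: v_13(1352) = 2. Step 2 — apply |x|_p = p^{-v_p(x)} = 13^{-2} = 1/169.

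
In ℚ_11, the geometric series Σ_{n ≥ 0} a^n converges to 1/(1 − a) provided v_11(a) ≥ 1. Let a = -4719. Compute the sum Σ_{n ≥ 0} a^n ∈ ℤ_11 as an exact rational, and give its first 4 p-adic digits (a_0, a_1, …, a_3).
Σ a^n = 1/(1 − a) = 1/4720;  first 4 digits = (1, 0, 5, 7)

v_11(a) = 2 ≥ 1, so the series converges in ℤ_11 to 1/(1 − a) = 1/(1 − (-4719)) = 1/4720. Expand this rational in ℤ_11: compute digits iteratively via d_i = x_i mod 11, x_{i+1} = (x_i − d_i)/11. The first 4 digits are (1, 0, 5, 7).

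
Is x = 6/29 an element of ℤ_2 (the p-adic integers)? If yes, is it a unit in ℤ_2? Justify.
x ∈ ℤ_2 but not a unit; v_2(x) = 1 > 0

ℤ_2 = {x ∈ ℚ_2 : v_2(x) ≥ 0} and ℤ_2^× = {x ∈ ℤ_2 : v_2(x) = 0}. Here v_2(6/29) = v_2(num) − v_2(den) = 1; compare against these criteria.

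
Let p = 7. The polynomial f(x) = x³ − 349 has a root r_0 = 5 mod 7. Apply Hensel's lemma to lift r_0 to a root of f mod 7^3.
r_2 = 138 (mod 343)

Hensel: r_{i+1} = r_i − f(r_i)/f′(r_i) mod 7^{i+2}, where f′(x) = 3x². Iterate:
  r_0 = 5 (mod 7)
  r_1 = 40 (mod 49)
  r_2 = 138 (mod 343)
Final: r = 138 with f(r) ≡ 0 mod 7^3.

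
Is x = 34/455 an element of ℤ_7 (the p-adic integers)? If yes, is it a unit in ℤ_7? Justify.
x ∉ ℤ_7 (v_7(x) = -1 < 0)

ℤ_7 = {x ∈ ℚ_7 : v_7(x) ≥ 0} and ℤ_7^× = {x ∈ ℤ_7 : v_7(x) = 0}. Here v_7(34/455) = v_7(num) − v_7(den) = -1; compare against these criteria.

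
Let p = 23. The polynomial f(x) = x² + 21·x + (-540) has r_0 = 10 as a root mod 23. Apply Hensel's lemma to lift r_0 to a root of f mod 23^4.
r_3 = 279805 (mod 279841)

Hensel: r_{i+1} = r_i − f(r_i)·(f′(r_i))^{-1} mod 23^{i+2}, f′(x) = 2x + 21. Iterate:
  r_0 = 10 (mod 23)
  r_1 = 493 (mod 529)
  r_2 = 12131 (mod 12167)
  r_3 = 279805 (mod 279841)
Final: r = 279805 satisfies f(r) ≡ 0 mod 23^4.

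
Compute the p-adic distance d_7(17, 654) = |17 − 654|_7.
d_7(17, 654) = 1/49

Step 1 — x − y = 17 − 654 = -637. Step 2 — v_7(-637) = 2 (factor: -637 = −(7^2 · 13); the sign does not affect v_p). Step 3 — |x − y|_7 = 7^{-2} = 1/49.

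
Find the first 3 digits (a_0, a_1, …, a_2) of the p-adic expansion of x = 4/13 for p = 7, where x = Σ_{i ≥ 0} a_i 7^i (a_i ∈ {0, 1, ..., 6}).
(a_0, …, a_2) = (3, 5, 3)

v_7(4/13) = 0 (numerator and denominator both coprime to 7), so x ∈ ℤ_7^×. Compute digits iteratively via a_i = x_i mod 7, x_{i+1} = (x_i − a_i)/7, with x_0 = x:
  x_0 = 4/13;  a_0 = 3;  x_1 = (x_0 − 3)/7 = -5/13
  x_1 = -5/13;  a_1 = 5;  x_2 = (x_1 − 5)/7 = -10/13
  x_2 = -10/13;  a_2 = 3;  x_3 = (x_2 − 3)/7 = -7/13
Digits: (3, 5, 3).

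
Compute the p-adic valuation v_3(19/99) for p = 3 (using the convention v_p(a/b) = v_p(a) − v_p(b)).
v_3(19/99) = -2

Factor powers of 3 from the numerator and denominator of the reduced fraction: 19 = 3^0 · 19 and 99 = 3^2 · 11. Apply v_p(a/b) = v_p(a) − v_p(b): v_3(19/99) = 0 − 2 = -2.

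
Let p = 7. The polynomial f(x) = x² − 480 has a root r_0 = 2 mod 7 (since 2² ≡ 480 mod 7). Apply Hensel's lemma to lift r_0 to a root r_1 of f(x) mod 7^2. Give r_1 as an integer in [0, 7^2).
r_1 = 23 (mod 49)

Hensel's recurrence: r_{i+1} = r_i − f(r_i)·(f′(r_i))^{-1} mod 7^{i+2}, with f′(x) = 2x. Iterate:
  r_0 = 2 (mod 7)
  r_1 = 23 (mod 49)
Final: r_1 = 23, and one checks f(r_1) ≡ 0 mod 7^2.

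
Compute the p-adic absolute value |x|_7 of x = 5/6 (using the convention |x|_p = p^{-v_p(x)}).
|5/6|_7 = 1

Step 1 — compute v_7(x) by factoring powers of 7 out of the numerator and denominator: v_7(5/6) = 0. Step 2 — apply |x|_p = p^{-v_p(x)} = 7^{0} = 1.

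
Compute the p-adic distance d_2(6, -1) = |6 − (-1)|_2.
d_2(6, -1) = 1

Step 1 — x − y = 6 − (-1) = 7. Step 2 — v_2(7) = 0 (factor: 7 = (2^0 · 7); the sign does not affect v_p). Step 3 — |x − y|_2 = 2^{0} = 1.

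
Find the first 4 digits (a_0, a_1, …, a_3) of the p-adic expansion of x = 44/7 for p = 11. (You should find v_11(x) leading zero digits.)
(a_0, …, a_3) = (0, 10, 7, 4)

v_11(44/7) = 1, so a_0 = ... = a_0 = 0. Factor out: x = 11^1 · u with u = 4/7 a unit in ℤ_11. Expand u iteratively via a_{v+i} = u_i mod 11, u_{i+1} = (u_i − a_{v+i})/11:
  u_0 = 4/7;  a_1 = 10;  u_1 = (u_0 − 10)/11 = -6/7
  u_1 = -6/7;  a_2 = 7;  u_2 = (u_1 − 7)/11 = -5/7
  u_2 = -5/7;  a_3 = 4;  u_3 = (u_2 − 4)/11 = -3/7
Digits: (0, 10, 7, 4).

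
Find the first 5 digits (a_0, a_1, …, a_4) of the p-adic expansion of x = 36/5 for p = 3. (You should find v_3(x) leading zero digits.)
(a_0, …, a_4) = (0, 0, 2, 2, 1)

v_3(36/5) = 2, so a_0 = ... = a_1 = 0. Factor out: x = 3^2 · u with u = 4/5 a unit in ℤ_3. Expand u iteratively via a_{v+i} = u_i mod 3, u_{i+1} = (u_i − a_{v+i})/3:
  u_0 = 4/5;  a_2 = 2;  u_1 = (u_0 − 2)/3 = -2/5
  u_1 = -2/5;  a_3 = 2;  u_2 = (u_1 − 2)/3 = -4/5
  u_2 = -4/5;  a_4 = 1;  u_3 = (u_2 − 1)/3 = -3/5
Digits: (0, 0, 2, 2, 1).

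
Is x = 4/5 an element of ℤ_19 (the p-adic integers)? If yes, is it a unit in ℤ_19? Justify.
x ∈ ℤ_19^× (unit); v_19(x) = 0

ℤ_19 = {x ∈ ℚ_19 : v_19(x) ≥ 0} and ℤ_19^× = {x ∈ ℤ_19 : v_19(x) = 0}. Here v_19(4/5) = v_19(num) − v_19(den) = 0; compare against these criteria.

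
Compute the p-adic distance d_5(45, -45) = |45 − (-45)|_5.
d_5(45, -45) = 1/5

Step 1 — x − y = 45 − (-45) = 90. Step 2 — v_5(90) = 1 (factor: 90 = (5^1 · 18); the sign does not affect v_p). Step 3 — |x − y|_5 = 5^{-1} = 1/5.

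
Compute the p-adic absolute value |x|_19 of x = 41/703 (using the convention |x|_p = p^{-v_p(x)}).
|41/703|_19 = 19

Step 1 — compute v_19(x) by factoring powers of 19 out of the numerator and denominator: v_19(41/703) = -1. Step 2 — apply |x|_p = p^{-v_p(x)} = 19^{1} = 19.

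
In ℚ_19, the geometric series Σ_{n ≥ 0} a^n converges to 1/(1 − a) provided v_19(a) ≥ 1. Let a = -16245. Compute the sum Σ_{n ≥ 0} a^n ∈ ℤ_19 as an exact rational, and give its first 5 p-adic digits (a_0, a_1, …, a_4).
Σ a^n = 1/(1 − a) = 1/16246;  first 5 digits = (1, 0, 12, 16, 10)

v_19(a) = 2 ≥ 1, so the series converges in ℤ_19 to 1/(1 − a) = 1/(1 − (-16245)) = 1/16246. Expand this rational in ℤ_19: compute digits iteratively via d_i = x_i mod 19, x_{i+1} = (x_i − d_i)/19. The first 5 digits are (1, 0, 12, 16, 10).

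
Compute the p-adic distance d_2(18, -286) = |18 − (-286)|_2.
d_2(18, -286) = 1/16

Step 1 — x − y = 18 − (-286) = 304. Step 2 — v_2(304) = 4 (factor: 304 = (2^4 · 19); the sign does not affect v_p). Step 3 — |x − y|_2 = 2^{-4} = 1/16.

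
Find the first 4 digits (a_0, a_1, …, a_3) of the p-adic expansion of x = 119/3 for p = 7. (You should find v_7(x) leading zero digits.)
(a_0, …, a_3) = (0, 1, 3, 2)

v_7(119/3) = 1, so a_0 = ... = a_0 = 0. Factor out: x = 7^1 · u with u = 17/3 a unit in ℤ_7. Expand u iteratively via a_{v+i} = u_i mod 7, u_{i+1} = (u_i − a_{v+i})/7:
  u_0 = 17/3;  a_1 = 1;  u_1 = (u_0 − 1)/7 = 2/3
  u_1 = 2/3;  a_2 = 3;  u_2 = (u_1 − 3)/7 = -1/3
  u_2 = -1/3;  a_3 = 2;  u_3 = (u_2 − 2)/7 = -1/3
Digits: (0, 1, 3, 2).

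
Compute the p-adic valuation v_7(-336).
v_7(-336) = 1

v_7(n) is the largest exponent k such that 7^k divides n. Factor out: -336 = -7^1 · 48. (Sign doesn't affect v_p.) So v_7(-336) = 1.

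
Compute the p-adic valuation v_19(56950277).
v_19(56950277) = 5

v_19(n) is the largest exponent k such that 19^k divides n. Factor out: 56950277 = 19^5 · 23. (Sign doesn't affect v_p.) So v_19(56950277) = 5.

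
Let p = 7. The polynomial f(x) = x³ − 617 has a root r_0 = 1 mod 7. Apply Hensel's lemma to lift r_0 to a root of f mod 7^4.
r_3 = 1758 (mod 2401)

Hensel: r_{i+1} = r_i − f(r_i)/f′(r_i) mod 7^{i+2}, where f′(x) = 3x². Iterate:
  r_0 = 1 (mod 7)
  r_1 = 43 (mod 49)
  r_2 = 43 (mod 343)
  r_3 = 1758 (mod 2401)
Final: r = 1758 with f(r) ≡ 0 mod 7^4.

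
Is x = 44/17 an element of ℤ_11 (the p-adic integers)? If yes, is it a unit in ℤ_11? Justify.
x ∈ ℤ_11 but not a unit; v_11(x) = 1 > 0

ℤ_11 = {x ∈ ℚ_11 : v_11(x) ≥ 0} and ℤ_11^× = {x ∈ ℤ_11 : v_11(x) = 0}. Here v_11(44/17) = v_11(num) − v_11(den) = 1; compare against these criteria.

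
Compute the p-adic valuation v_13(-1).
v_13(-1) = 0

v_13(n) is the largest exponent k such that 13^k divides n. Factor out: -1 = -13^0 · 1. (Sign doesn't affect v_p.) So v_13(-1) = 0.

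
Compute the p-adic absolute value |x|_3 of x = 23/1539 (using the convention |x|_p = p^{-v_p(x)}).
|23/1539|_3 = 81

Step 1 — compute v_3(x) by factoring powers of 3 out of the numerator and denominator: v_3(23/1539) = -4. Step 2 — apply |x|_p = p^{-v_p(x)} = 3^{4} = 81.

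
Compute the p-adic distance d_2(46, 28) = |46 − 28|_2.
d_2(46, 28) = 1/2

Step 1 — x − y = 46 − 28 = 18. Step 2 — v_2(18) = 1 (factor: 18 = (2^1 · 9); the sign does not affect v_p). Step 3 — |x − y|_2 = 2^{-1} = 1/2.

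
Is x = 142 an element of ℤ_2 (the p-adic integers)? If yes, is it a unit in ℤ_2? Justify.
x ∈ ℤ_2 but not a unit; v_2(x) = 1 > 0

ℤ_2 = {x ∈ ℚ_2 : v_2(x) ≥ 0} and ℤ_2^× = {x ∈ ℤ_2 : v_2(x) = 0}. Here v_2(142) = v_2(num) − v_2(den) = 1; compare against these criteria.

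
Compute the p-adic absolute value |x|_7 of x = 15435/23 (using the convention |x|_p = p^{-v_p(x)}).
|15435/23|_7 = 1/343

Step 1 — compute v_7(x) by factoring powers of 7 out of the numerator and denominator: v_7(15435/23) = 3. Step 2 — apply |x|_p = p^{-v_p(x)} = 7^{-3} = 1/343.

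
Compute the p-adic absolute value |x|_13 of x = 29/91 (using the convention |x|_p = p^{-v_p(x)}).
|29/91|_13 = 13

Step 1 — compute v_13(x) by factoring powers of 13 out of the numerator and denominator: v_13(29/91) = -1. Step 2 — apply |x|_p = p^{-v_p(x)} = 13^{1} = 13.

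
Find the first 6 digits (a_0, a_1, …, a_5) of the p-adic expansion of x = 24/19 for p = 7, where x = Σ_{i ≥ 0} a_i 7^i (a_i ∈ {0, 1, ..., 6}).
(a_0, …, a_5) = (2, 1, 5, 0, 1, 5)

v_7(24/19) = 0 (numerator and denominator both coprime to 7), so x ∈ ℤ_7^×. Compute digits iteratively via a_i = x_i mod 7, x_{i+1} = (x_i − a_i)/7, with x_0 = x:
  x_0 = 24/19;  a_0 = 2;  x_1 = (x_0 − 2)/7 = -2/19
  x_1 = -2/19;  a_1 = 1;  x_2 = (x_1 − 1)/7 = -3/19
  x_2 = -3/19;  a_2 = 5;  x_3 = (x_2 − 5)/7 = -14/19
  x_3 = -14/19;  a_3 = 0;  x_4 = (x_3 − 0)/7 = -2/19
  x_4 = -2/19;  a_4 = 1;  x_5 = (x_4 − 1)/7 = -3/19
  x_5 = -3/19;  a_5 = 5;  x_6 = (x_5 − 5)/7 = -14/19
Digits: (2, 1, 5, 0, 1, 5).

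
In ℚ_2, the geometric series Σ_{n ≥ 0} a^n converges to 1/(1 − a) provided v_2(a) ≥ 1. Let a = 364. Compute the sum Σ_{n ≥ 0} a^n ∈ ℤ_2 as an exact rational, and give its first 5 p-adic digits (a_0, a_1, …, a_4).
Σ a^n = 1/(1 − a) = -1/363;  first 5 digits = (1, 0, 1, 1, 1)

v_2(a) = 2 ≥ 1, so the series converges in ℤ_2 to 1/(1 − a) = 1/(1 − 364) = -1/363. Expand this rational in ℤ_2: compute digits iteratively via d_i = x_i mod 2, x_{i+1} = (x_i − d_i)/2. The first 5 digits are (1, 0, 1, 1, 1).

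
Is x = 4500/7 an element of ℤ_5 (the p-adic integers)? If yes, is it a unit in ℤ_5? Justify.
x ∈ ℤ_5 but not a unit; v_5(x) = 3 > 0

ℤ_5 = {x ∈ ℚ_5 : v_5(x) ≥ 0} and ℤ_5^× = {x ∈ ℤ_5 : v_5(x) = 0}. Here v_5(4500/7) = v_5(num) − v_5(den) = 3; compare against these criteria.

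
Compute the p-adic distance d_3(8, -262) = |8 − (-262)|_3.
d_3(8, -262) = 1/27

Step 1 — x − y = 8 − (-262) = 270. Step 2 — v_3(270) = 3 (factor: 270 = (3^3 · 10); the sign does not affect v_p). Step 3 — |x − y|_3 = 3^{-3} = 1/27.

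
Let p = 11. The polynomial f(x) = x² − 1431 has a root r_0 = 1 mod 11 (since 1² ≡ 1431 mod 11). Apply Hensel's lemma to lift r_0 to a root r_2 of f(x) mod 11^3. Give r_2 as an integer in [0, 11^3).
r_2 = 1321 (mod 1331)

Hensel's recurrence: r_{i+1} = r_i − f(r_i)·(f′(r_i))^{-1} mod 11^{i+2}, with f′(x) = 2x. Iterate:
  r_0 = 1 (mod 11)
  r_1 = 111 (mod 121)
  r_2 = 1321 (mod 1331)
Final: r_2 = 1321, and one checks f(r_2) ≡ 0 mod 11^3.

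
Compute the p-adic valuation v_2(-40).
v_2(-40) = 3

v_2(n) is the largest exponent k such that 2^k divides n. Factor out: -40 = -2^3 · 5. (Sign doesn't affect v_p.) So v_2(-40) = 3.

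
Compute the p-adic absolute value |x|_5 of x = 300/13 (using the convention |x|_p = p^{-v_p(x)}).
|300/13|_5 = 1/25

Step 1 — compute v_5(x) by factoring powers of 5 out of the numerator and denominator: v_5(300/13) = 2. Step 2 — apply |x|_p = p^{-v_p(x)} = 5^{-2} = 1/25.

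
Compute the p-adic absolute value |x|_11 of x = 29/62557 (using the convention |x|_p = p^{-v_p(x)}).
|29/62557|_11 = 1331

Step 1 — compute v_11(x) by factoring powers of 11 out of the numerator and denominator: v_11(29/62557) = -3. Step 2 — apply |x|_p = p^{-v_p(x)} = 11^{3} = 1331.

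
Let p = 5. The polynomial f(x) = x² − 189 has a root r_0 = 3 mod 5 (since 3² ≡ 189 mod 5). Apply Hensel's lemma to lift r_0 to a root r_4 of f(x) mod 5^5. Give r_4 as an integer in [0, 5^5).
r_4 = 1383 (mod 3125)

Hensel's recurrence: r_{i+1} = r_i − f(r_i)·(f′(r_i))^{-1} mod 5^{i+2}, with f′(x) = 2x. Iterate:
  r_0 = 3 (mod 5)
  r_1 = 8 (mod 25)
  r_2 = 8 (mod 125)
  r_3 = 133 (mod 625)
  r_4 = 1383 (mod 3125)
Final: r_4 = 1383, and one checks f(r_4) ≡ 0 mod 5^5.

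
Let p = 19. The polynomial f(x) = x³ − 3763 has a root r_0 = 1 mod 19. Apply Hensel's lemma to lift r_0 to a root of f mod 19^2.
r_1 = 172 (mod 361)

Hensel: r_{i+1} = r_i − f(r_i)/f′(r_i) mod 19^{i+2}, where f′(x) = 3x². Iterate:
  r_0 = 1 (mod 19)
  r_1 = 172 (mod 361)
Final: r = 172 with f(r) ≡ 0 mod 19^2.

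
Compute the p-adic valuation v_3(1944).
v_3(1944) = 5

v_3(n) is the largest exponent k such that 3^k divides n. Factor out: 1944 = 3^5 · 8. (Sign doesn't affect v_p.) So v_3(1944) = 5.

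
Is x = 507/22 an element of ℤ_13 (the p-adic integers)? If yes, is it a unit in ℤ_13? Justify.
x ∈ ℤ_13 but not a unit; v_13(x) = 2 > 0

ℤ_13 = {x ∈ ℚ_13 : v_13(x) ≥ 0} and ℤ_13^× = {x ∈ ℤ_13 : v_13(x) = 0}. Here v_13(507/22) = v_13(num) − v_13(den) = 2; compare against these criteria.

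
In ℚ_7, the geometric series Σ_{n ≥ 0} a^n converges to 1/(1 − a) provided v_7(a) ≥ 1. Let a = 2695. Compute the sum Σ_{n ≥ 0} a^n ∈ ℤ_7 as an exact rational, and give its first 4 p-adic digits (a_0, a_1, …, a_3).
Σ a^n = 1/(1 − a) = -1/2694;  first 4 digits = (1, 0, 6, 0)

v_7(a) = 2 ≥ 1, so the series converges in ℤ_7 to 1/(1 − a) = 1/(1 − 2695) = -1/2694. Expand this rational in ℤ_7: compute digits iteratively via d_i = x_i mod 7, x_{i+1} = (x_i − d_i)/7. The first 4 digits are (1, 0, 6, 0).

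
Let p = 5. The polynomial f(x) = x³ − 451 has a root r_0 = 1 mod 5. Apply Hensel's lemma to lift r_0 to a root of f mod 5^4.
r_3 = 151 (mod 625)

Hensel: r_{i+1} = r_i − f(r_i)/f′(r_i) mod 5^{i+2}, where f′(x) = 3x². Iterate:
  r_0 = 1 (mod 5)
  r_1 = 1 (mod 25)
  r_2 = 26 (mod 125)
  r_3 = 151 (mod 625)
Final: r = 151 with f(r) ≡ 0 mod 5^4.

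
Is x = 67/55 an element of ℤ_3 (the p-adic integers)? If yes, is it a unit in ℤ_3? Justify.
x ∈ ℤ_3^× (unit); v_3(x) = 0

ℤ_3 = {x ∈ ℚ_3 : v_3(x) ≥ 0} and ℤ_3^× = {x ∈ ℤ_3 : v_3(x) = 0}. Here v_3(67/55) = v_3(num) − v_3(den) = 0; compare against these criteria.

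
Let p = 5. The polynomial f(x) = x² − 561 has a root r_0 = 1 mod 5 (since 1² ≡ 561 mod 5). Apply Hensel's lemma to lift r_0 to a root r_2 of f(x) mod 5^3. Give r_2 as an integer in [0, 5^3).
r_2 = 81 (mod 125)

Hensel's recurrence: r_{i+1} = r_i − f(r_i)·(f′(r_i))^{-1} mod 5^{i+2}, with f′(x) = 2x. Iterate:
  r_0 = 1 (mod 5)
  r_1 = 6 (mod 25)
  r_2 = 81 (mod 125)
Final: r_2 = 81, and one checks f(r_2) ≡ 0 mod 5^3.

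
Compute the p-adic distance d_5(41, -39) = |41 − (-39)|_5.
d_5(41, -39) = 1/5

Step 1 — x − y = 41 − (-39) = 80. Step 2 — v_5(80) = 1 (factor: 80 = (5^1 · 16); the sign does not affect v_p). Step 3 — |x − y|_5 = 5^{-1} = 1/5.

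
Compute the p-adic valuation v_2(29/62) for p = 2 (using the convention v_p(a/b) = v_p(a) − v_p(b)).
v_2(29/62) = -1

Factor powers of 2 from the numerator and denominator of the reduced fraction: 29 = 2^0 · 29 and 62 = 2^1 · 31. Apply v_p(a/b) = v_p(a) − v_p(b): v_2(29/62) = 0 − 1 = -1.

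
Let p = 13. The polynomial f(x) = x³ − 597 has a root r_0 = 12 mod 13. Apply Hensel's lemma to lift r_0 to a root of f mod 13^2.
r_1 = 142 (mod 169)

Hensel: r_{i+1} = r_i − f(r_i)/f′(r_i) mod 13^{i+2}, where f′(x) = 3x². Iterate:
  r_0 = 12 (mod 13)
  r_1 = 142 (mod 169)
Final: r = 142 with f(r) ≡ 0 mod 13^2.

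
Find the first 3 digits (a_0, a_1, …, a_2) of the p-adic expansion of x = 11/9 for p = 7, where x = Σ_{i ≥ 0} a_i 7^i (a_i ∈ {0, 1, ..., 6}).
(a_0, …, a_2) = (2, 3, 5)

v_7(11/9) = 0 (numerator and denominator both coprime to 7), so x ∈ ℤ_7^×. Compute digits iteratively via a_i = x_i mod 7, x_{i+1} = (x_i − a_i)/7, with x_0 = x:
  x_0 = 11/9;  a_0 = 2;  x_1 = (x_0 − 2)/7 = -1/9
  x_1 = -1/9;  a_1 = 3;  x_2 = (x_1 − 3)/7 = -4/9
  x_2 = -4/9;  a_2 = 5;  x_3 = (x_2 − 5)/7 = -7/9
Digits: (2, 3, 5).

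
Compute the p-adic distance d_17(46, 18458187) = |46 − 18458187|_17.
d_17(46, 18458187) = 1/1419857

Step 1 — x − y = 46 − 18458187 = -18458141. Step 2 — v_17(-18458141) = 5 (factor: -18458141 = −(17^5 · 13); the sign does not affect v_p). Step 3 — |x − y|_17 = 17^{-5} = 1/1419857.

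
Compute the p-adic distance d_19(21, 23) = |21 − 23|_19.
d_19(21, 23) = 1

Step 1 — x − y = 21 − 23 = -2. Step 2 — v_19(-2) = 0 (factor: -2 = −(19^0 · 2); the sign does not affect v_p). Step 3 — |x − y|_19 = 19^{0} = 1.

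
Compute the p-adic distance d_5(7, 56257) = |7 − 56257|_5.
d_5(7, 56257) = 1/3125

Step 1 — x − y = 7 − 56257 = -56250. Step 2 — v_5(-56250) = 5 (factor: -56250 = −(5^5 · 18); the sign does not affect v_p). Step 3 — |x − y|_5 = 5^{-5} = 1/3125.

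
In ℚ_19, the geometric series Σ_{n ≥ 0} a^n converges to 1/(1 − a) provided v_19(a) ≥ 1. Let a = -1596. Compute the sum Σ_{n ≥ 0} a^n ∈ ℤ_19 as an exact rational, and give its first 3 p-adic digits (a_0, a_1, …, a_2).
Σ a^n = 1/(1 − a) = 1/1597;  first 3 digits = (1, 11, 2)

v_19(a) = 1 ≥ 1, so the series converges in ℤ_19 to 1/(1 − a) = 1/(1 − (-1596)) = 1/1597. Expand this rational in ℤ_19: compute digits iteratively via d_i = x_i mod 19, x_{i+1} = (x_i − d_i)/19. The first 3 digits are (1, 11, 2).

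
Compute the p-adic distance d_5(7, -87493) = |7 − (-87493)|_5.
d_5(7, -87493) = 1/3125

Step 1 — x − y = 7 − (-87493) = 87500. Step 2 — v_5(87500) = 5 (factor: 87500 = (5^5 · 28); the sign does not affect v_p). Step 3 — |x − y|_5 = 5^{-5} = 1/3125.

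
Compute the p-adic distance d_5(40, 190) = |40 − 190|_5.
d_5(40, 190) = 1/25

Step 1 — x − y = 40 − 190 = -150. Step 2 — v_5(-150) = 2 (factor: -150 = −(5^2 · 6); the sign does not affect v_p). Step 3 — |x − y|_5 = 5^{-2} = 1/25.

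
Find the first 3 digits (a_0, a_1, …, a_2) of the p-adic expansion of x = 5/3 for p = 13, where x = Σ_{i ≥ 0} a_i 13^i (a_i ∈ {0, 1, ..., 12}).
(a_0, …, a_2) = (6, 4, 4)

v_13(5/3) = 0 (numerator and denominator both coprime to 13), so x ∈ ℤ_13^×. Compute digits iteratively via a_i = x_i mod 13, x_{i+1} = (x_i − a_i)/13, with x_0 = x:
  x_0 = 5/3;  a_0 = 6;  x_1 = (x_0 − 6)/13 = -1/3
  x_1 = -1/3;  a_1 = 4;  x_2 = (x_1 − 4)/13 = -1/3
  x_2 = -1/3;  a_2 = 4;  x_3 = (x_2 − 4)/13 = -1/3
Digits: (6, 4, 4).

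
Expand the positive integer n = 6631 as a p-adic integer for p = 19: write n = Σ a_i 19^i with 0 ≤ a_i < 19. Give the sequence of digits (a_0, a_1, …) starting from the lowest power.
(a_0, a_1, …) = (0, 7, 18)

Repeated division by 19 gives the digits low-to-high: 6631 = 7·19^1 + 18·19^2. Digit sequence: (0, 7, 18).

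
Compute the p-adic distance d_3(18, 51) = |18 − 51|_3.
d_3(18, 51) = 1/3

Step 1 — x − y = 18 − 51 = -33. Step 2 — v_3(-33) = 1 (factor: -33 = −(3^1 · 11); the sign does not affect v_p). Step 3 — |x − y|_3 = 3^{-1} = 1/3.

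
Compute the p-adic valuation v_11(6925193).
v_11(6925193) = 5

v_11(n) is the largest exponent k such that 11^k divides n. Factor out: 6925193 = 11^5 · 43. (Sign doesn't affect v_p.) So v_11(6925193) = 5.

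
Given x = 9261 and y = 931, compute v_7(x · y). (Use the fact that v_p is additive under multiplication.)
v_7(8621991) = 5

v_p(x) = 3 (factor: 9261 = 7^3 · 27); v_p(y) = 2 (factor: 931 = 7^2 · 19). Additivity: v_p(xy) = v_p(x) + v_p(y) = 3 + 2 = 5. (Direct check: xy = 8621991 = 7^5 · (513).)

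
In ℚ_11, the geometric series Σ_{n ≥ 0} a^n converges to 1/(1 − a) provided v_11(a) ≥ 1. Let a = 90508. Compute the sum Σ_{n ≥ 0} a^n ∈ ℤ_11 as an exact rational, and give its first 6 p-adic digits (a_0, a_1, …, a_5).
Σ a^n = 1/(1 − a) = -1/90507;  first 6 digits = (1, 0, 0, 2, 6, 0)

v_11(a) = 3 ≥ 1, so the series converges in ℤ_11 to 1/(1 − a) = 1/(1 − 90508) = -1/90507. Expand this rational in ℤ_11: compute digits iteratively via d_i = x_i mod 11, x_{i+1} = (x_i − d_i)/11. The first 6 digits are (1, 0, 0, 2, 6, 0).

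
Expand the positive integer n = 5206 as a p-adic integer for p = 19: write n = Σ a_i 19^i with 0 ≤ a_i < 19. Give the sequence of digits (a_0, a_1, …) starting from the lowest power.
(a_0, a_1, …) = (0, 8, 14)

Repeated division by 19 gives the digits low-to-high: 5206 = 8·19^1 + 14·19^2. Digit sequence: (0, 8, 14).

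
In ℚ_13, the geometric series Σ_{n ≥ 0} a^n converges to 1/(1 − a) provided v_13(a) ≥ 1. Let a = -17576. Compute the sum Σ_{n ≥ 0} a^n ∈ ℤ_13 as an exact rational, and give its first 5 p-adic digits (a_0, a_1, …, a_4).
Σ a^n = 1/(1 − a) = 1/17577;  first 5 digits = (1, 0, 0, 5, 12)

v_13(a) = 3 ≥ 1, so the series converges in ℤ_13 to 1/(1 − a) = 1/(1 − (-17576)) = 1/17577. Expand this rational in ℤ_13: compute digits iteratively via d_i = x_i mod 13, x_{i+1} = (x_i − d_i)/13. The first 5 digits are (1, 0, 0, 5, 12).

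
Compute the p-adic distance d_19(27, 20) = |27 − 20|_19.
d_19(27, 20) = 1

Step 1 — x − y = 27 − 20 = 7. Step 2 — v_19(7) = 0 (factor: 7 = (19^0 · 7); the sign does not affect v_p). Step 3 — |x − y|_19 = 19^{0} = 1.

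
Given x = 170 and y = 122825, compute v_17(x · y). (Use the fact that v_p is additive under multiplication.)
v_17(20880250) = 4

v_p(x) = 1 (factor: 170 = 17^1 · 10); v_p(y) = 3 (factor: 122825 = 17^3 · 25). Additivity: v_p(xy) = v_p(x) + v_p(y) = 1 + 3 = 4. (Direct check: xy = 20880250 = 17^4 · (250).)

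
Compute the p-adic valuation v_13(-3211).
v_13(-3211) = 2

v_13(n) is the largest exponent k such that 13^k divides n. Factor out: -3211 = -13^2 · 19. (Sign doesn't affect v_p.) So v_13(-3211) = 2.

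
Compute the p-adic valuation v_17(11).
v_17(11) = 0

v_17(n) is the largest exponent k such that 17^k divides n. Factor out: 11 = 17^0 · 11. (Sign doesn't affect v_p.) So v_17(11) = 0.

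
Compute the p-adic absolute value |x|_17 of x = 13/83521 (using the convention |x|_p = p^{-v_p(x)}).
|13/83521|_17 = 83521

Step 1 — compute v_17(x) by factoring powers of 17 out of the numerator and denominator: v_17(13/83521) = -4. Step 2 — apply |x|_p = p^{-v_p(x)} = 17^{4} = 83521.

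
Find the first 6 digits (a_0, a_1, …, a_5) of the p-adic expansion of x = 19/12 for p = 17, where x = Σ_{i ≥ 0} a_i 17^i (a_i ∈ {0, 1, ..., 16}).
(a_0, …, a_5) = (3, 7, 1, 7, 1, 7)

v_17(19/12) = 0 (numerator and denominator both coprime to 17), so x ∈ ℤ_17^×. Compute digits iteratively via a_i = x_i mod 17, x_{i+1} = (x_i − a_i)/17, with x_0 = x:
  x_0 = 19/12;  a_0 = 3;  x_1 = (x_0 − 3)/17 = -1/12
  x_1 = -1/12;  a_1 = 7;  x_2 = (x_1 − 7)/17 = -5/12
  x_2 = -5/12;  a_2 = 1;  x_3 = (x_2 − 1)/17 = -1/12
  x_3 = -1/12;  a_3 = 7;  x_4 = (x_3 − 7)/17 = -5/12
  x_4 = -5/12;  a_4 = 1;  x_5 = (x_4 − 1)/17 = -1/12
  x_5 = -1/12;  a_5 = 7;  x_6 = (x_5 − 7)/17 = -5/12
Digits: (3, 7, 1, 7, 1, 7).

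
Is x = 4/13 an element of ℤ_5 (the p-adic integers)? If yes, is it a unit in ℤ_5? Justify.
x ∈ ℤ_5^× (unit); v_5(x) = 0

ℤ_5 = {x ∈ ℚ_5 : v_5(x) ≥ 0} and ℤ_5^× = {x ∈ ℤ_5 : v_5(x) = 0}. Here v_5(4/13) = v_5(num) − v_5(den) = 0; compare against these criteria.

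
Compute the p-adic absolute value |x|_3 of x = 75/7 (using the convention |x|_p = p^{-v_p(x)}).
|75/7|_3 = 1/3

Step 1 — compute v_3(x) by factoring powers of 3 out of the numerator and denominator: v_3(75/7) = 1. Step 2 — apply |x|_p = p^{-v_p(x)} = 3^{-1} = 1/3.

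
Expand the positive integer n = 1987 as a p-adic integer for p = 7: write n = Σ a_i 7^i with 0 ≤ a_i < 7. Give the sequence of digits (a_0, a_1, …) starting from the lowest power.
(a_0, a_1, …) = (6, 3, 5, 5)

Repeated division by 7 gives the digits low-to-high: 1987 = 6 + 3·7^1 + 5·7^2 + 5·7^3. Digit sequence: (6, 3, 5, 5).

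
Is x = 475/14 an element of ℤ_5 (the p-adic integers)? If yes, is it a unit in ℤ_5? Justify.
x ∈ ℤ_5 but not a unit; v_5(x) = 2 > 0

ℤ_5 = {x ∈ ℚ_5 : v_5(x) ≥ 0} and ℤ_5^× = {x ∈ ℤ_5 : v_5(x) = 0}. Here v_5(475/14) = v_5(num) − v_5(den) = 2; compare against these criteria.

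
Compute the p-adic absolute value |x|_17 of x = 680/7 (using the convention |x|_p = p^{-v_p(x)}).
|680/7|_17 = 1/17

Step 1 — compute v_17(x) by factoring powers of 17 out of the numerator and denominator: v_17(680/7) = 1. Step 2 — apply |x|_p = p^{-v_p(x)} = 17^{-1} = 1/17.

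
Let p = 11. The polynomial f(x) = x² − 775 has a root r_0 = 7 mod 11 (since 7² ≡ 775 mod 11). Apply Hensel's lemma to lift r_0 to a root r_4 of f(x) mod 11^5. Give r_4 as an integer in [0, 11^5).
r_4 = 18883 (mod 161051)

Hensel's recurrence: r_{i+1} = r_i − f(r_i)·(f′(r_i))^{-1} mod 11^{i+2}, with f′(x) = 2x. Iterate:
  r_0 = 7 (mod 11)
  r_1 = 7 (mod 121)
  r_2 = 249 (mod 1331)
  r_3 = 4242 (mod 14641)
  r_4 = 18883 (mod 161051)
Final: r_4 = 18883, and one checks f(r_4) ≡ 0 mod 11^5.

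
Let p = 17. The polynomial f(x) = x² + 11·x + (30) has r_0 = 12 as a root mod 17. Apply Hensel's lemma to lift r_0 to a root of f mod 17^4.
r_3 = 83516 (mod 83521)

Hensel: r_{i+1} = r_i − f(r_i)·(f′(r_i))^{-1} mod 17^{i+2}, f′(x) = 2x + 11. Iterate:
  r_0 = 12 (mod 17)
  r_1 = 284 (mod 289)
  r_2 = 4908 (mod 4913)
  r_3 = 83516 (mod 83521)
Final: r = 83516 satisfies f(r) ≡ 0 mod 17^4.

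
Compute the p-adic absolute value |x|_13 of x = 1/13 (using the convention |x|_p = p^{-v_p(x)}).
|1/13|_13 = 13

Step 1 — compute v_13(x) by factoring powers of 13 out of the numerator and denominator: v_13(1/13) = -1. Step 2 — apply |x|_p = p^{-v_p(x)} = 13^{1} = 13.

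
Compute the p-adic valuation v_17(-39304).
v_17(-39304) = 3

v_17(n) is the largest exponent k such that 17^k divides n. Factor out: -39304 = -17^3 · 8. (Sign doesn't affect v_p.) So v_17(-39304) = 3.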